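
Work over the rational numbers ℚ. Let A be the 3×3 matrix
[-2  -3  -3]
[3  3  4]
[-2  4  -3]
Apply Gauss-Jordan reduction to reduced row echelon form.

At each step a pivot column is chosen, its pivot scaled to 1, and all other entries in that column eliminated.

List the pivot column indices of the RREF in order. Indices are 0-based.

step 1: normalize row 0 (÷-2) = (1, 3/2, 3/2)
  row 1: subtract 3×row0 = (0, -3/2, -1/2)
  row 2: subtract -2×row0 = (0, 7, 0)
step 2: normalize row 1 (÷-3/2) = (0, 1, 1/3)
  row 0: subtract 3/2×row1 = (1, 0, 1)
  row 2: subtract 7×row1 = (0, 0, -7/3)
step 3: normalize row 2 (÷-7/3) = (0, 0, 1)
  row 0: subtract 1×row2 = (1, 0, 0)
  row 1: subtract 1/3×row2 = (0, 1, 0)

pivot columns: 0, 1, 2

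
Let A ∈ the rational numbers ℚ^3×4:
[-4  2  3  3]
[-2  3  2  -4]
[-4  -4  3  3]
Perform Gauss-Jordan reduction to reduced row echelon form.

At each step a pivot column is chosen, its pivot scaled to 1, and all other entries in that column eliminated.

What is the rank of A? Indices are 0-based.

pivot(0,0)=-4: scale R0 → (1, -1/2, -3/4, -3/4)
  clear (1,0): R1 −= (-2)R0 → (0, 2, 1/2, -11/2)
  clear (2,0): R2 −= (-4)R0 → (0, -6, 0, 0)
pivot(1,1)=2: scale R1 → (0, 1, 1/4, -11/4)
  clear (0,1): R0 −= (-1/2)R1 → (1, 0, -5/8, -17/8)
  clear (2,1): R2 −= (-6)R1 → (0, 0, 3/2, -33/2)
pivot(2,2)=3/2: scale R2 → (0, 0, 1, -11)
  clear (0,2): R0 −= (-5/8)R2 → (1, 0, 0, -9)
  clear (1,2): R1 −= (1/4)R2 → (0, 1, 0, 0)

rank = 3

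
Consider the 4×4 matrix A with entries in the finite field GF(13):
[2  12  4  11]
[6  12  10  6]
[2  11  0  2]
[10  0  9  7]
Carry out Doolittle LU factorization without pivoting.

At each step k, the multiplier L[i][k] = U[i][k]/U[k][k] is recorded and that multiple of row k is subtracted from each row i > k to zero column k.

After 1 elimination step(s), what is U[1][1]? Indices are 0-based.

U[1][1] = 2

Step 1: pivot at (0,0) is 2.
  row1 ← row1 − (3)·row0  ⇒  L[1][0]=3, U row1=(0, 2, 11, 12)
  row2 ← row2 − (1)·row0  ⇒  L[2][0]=1, U row2=(0, 12, 9, 4)
  row3 ← row3 − (5)·row0  ⇒  L[3][0]=5, U row3=(0, 5, 2, 4)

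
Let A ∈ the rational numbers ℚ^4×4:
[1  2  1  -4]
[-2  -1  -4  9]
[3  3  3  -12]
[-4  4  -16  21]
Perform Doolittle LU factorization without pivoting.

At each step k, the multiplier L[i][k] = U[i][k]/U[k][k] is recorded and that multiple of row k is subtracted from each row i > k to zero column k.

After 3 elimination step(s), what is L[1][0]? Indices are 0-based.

L[1][0] = -2

[col 0] pivot 1
  R1 -= -2*R0 → (0, 3, -2, 1)  (L[1][0] := -2)
  R2 -= 3*R0 → (0, -3, 0, 0)  (L[2][0] := 3)
  R3 -= -4*R0 → (0, 12, -12, 5)  (L[3][0] := -4)
[col 1] pivot 3
  R2 -= -1*R1 → (0, 0, -2, 1)  (L[2][1] := -1)
  R3 -= 4*R1 → (0, 0, -4, 1)  (L[3][1] := 4)
[col 2] pivot -2
  R3 -= 2*R2 → (0, 0, 0, -1)  (L[3][2] := 2)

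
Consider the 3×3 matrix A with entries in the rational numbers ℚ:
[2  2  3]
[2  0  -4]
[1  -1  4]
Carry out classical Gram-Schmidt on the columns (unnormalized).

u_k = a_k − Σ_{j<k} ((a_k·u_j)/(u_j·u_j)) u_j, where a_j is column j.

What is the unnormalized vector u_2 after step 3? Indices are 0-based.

Step 1: u_0 = a_0 = (2, 2, 1).
Step 2: u_1 = a_1 − (1/3)·u_0 = (4/3, -2/3, -4/3).
Step 3: u_2 = a_2 − (2/9)·u_0 − (1/3)·u_1 = (19/9, -38/9, 38/9).

u_2 = (19/9, -38/9, 38/9)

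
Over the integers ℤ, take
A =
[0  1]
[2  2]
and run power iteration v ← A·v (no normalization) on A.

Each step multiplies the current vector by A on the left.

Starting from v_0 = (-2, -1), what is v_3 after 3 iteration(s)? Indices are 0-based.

v_0 = (-2, -1).
v_1 = A·v_0 = (-1, -6).
v_2 = A·v_1 = (-6, -14).
v_3 = A·v_2 = (-14, -40).

v_3 = (-14, -40)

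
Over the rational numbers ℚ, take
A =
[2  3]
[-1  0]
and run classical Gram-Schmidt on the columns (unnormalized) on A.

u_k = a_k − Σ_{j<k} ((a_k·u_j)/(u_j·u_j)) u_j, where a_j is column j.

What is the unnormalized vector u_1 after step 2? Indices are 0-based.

u_1 = (3/5, 6/5)

Step 1: u_0 = a_0 = (2, -1).
Step 2: u_1 = a_1 − (6/5)·u_0 = (3/5, 6/5).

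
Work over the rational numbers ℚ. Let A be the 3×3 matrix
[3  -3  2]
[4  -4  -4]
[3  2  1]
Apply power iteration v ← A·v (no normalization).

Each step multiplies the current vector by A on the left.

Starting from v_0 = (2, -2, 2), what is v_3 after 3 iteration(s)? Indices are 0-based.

v_0 = (2, -2, 2).
v_1 = A·v_0 = (16, 8, 4).
v_2 = A·v_1 = (32, 16, 68).
v_3 = A·v_2 = (184, -208, 196).

v_3 = (184, -208, 196)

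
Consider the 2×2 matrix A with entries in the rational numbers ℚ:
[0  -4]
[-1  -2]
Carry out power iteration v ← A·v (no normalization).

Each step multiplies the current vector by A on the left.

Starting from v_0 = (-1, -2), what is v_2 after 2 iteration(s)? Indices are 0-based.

v_2 = (-20, -18)

v_0 = (-1, -2).
v_1 = A·v_0 = (8, 5).
v_2 = A·v_1 = (-20, -18).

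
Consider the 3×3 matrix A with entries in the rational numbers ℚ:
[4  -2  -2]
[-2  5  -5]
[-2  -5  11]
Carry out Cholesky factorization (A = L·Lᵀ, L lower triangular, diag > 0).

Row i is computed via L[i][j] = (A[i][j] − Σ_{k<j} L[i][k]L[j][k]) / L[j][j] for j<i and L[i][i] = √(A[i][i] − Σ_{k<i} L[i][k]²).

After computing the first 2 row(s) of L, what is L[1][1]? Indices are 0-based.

L[1][1] = 2

Step 1: L[0][0] = √(4) = 2.
  L[1][0] = (-2) / L[0][0] = -1.
Step 2: L[1][1] = √(4) = 2.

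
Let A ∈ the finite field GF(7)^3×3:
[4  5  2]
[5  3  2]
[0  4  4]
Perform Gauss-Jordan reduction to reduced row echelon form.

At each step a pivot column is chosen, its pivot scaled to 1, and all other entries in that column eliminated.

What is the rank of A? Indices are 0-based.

step 1: normalize row 0 (÷4) = (1, 3, 4)
  row 1: subtract 5×row0 = (0, 2, 3)
step 2: normalize row 1 (÷2) = (0, 1, 5)
  row 0: subtract 3×row1 = (1, 0, 3)
  row 2: subtract 4×row1 = (0, 0, 5)
step 3: normalize row 2 (÷5) = (0, 0, 1)
  row 0: subtract 3×row2 = (1, 0, 0)
  row 1: subtract 5×row2 = (0, 1, 0)

rank = 3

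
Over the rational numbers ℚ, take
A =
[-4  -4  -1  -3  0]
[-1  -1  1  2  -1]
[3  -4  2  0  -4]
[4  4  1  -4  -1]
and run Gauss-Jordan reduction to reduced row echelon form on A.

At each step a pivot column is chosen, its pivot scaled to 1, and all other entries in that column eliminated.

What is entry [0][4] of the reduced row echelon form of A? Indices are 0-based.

[1] R0 /= -4  ⇒  (1, 1, 1/4, 3/4, 0)
     R1 -= -1·R0  ⇒  (0, 0, 5/4, 11/4, -1)
     R2 -= 3·R0  ⇒  (0, -7, 5/4, -9/4, -4)
     R3 -= 4·R0  ⇒  (0, 0, 0, -7, -1)
[2] R1 <-> R2
[2] R1 /= -7  ⇒  (0, 1, -5/28, 9/28, 4/7)
     R0 -= 1·R1  ⇒  (1, 0, 3/7, 3/7, -4/7)
[3] R2 /= 5/4  ⇒  (0, 0, 1, 11/5, -4/5)
     R0 -= 3/7·R2  ⇒  (1, 0, 0, -18/35, -8/35)
     R1 -= -5/28·R2  ⇒  (0, 1, 0, 5/7, 3/7)
[4] R3 /= -7  ⇒  (0, 0, 0, 1, 1/7)
     R0 -= -18/35·R3  ⇒  (1, 0, 0, 0, -38/245)
     R1 -= 5/7·R3  ⇒  (0, 1, 0, 0, 16/49)
     R2 -= 11/5·R3  ⇒  (0, 0, 1, 0, -39/35)

M[0][4] = -38/245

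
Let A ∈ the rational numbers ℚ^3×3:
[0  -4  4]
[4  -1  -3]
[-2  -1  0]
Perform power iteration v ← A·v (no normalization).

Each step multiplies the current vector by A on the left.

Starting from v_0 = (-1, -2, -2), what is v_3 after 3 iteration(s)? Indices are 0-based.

v_3 = (48, 28, 16)

v_0 = (-1, -2, -2).
v_1 = A·v_0 = (0, 4, 4).
v_2 = A·v_1 = (0, -16, -4).
v_3 = A·v_2 = (48, 28, 16).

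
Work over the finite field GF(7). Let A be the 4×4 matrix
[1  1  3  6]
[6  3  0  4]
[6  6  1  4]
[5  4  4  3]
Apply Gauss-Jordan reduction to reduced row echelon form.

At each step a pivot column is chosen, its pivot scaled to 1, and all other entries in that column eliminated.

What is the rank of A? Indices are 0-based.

step 1: normalize row 0 (÷1) = (1, 1, 3, 6)
  row 1: subtract 6×row0 = (0, 4, 3, 3)
  row 2: subtract 6×row0 = (0, 0, 4, 3)
  row 3: subtract 5×row0 = (0, 6, 3, 1)
step 2: normalize row 1 (÷4) = (0, 1, 6, 6)
  row 0: subtract 1×row1 = (1, 0, 4, 0)
  row 3: subtract 6×row1 = (0, 0, 2, 0)
step 3: normalize row 2 (÷4) = (0, 0, 1, 6)
  row 0: subtract 4×row2 = (1, 0, 0, 4)
  row 1: subtract 6×row2 = (0, 1, 0, 5)
  row 3: subtract 2×row2 = (0, 0, 0, 2)
step 4: normalize row 3 (÷2) = (0, 0, 0, 1)
  row 0: subtract 4×row3 = (1, 0, 0, 0)
  row 1: subtract 5×row3 = (0, 1, 0, 0)
  row 2: subtract 6×row3 = (0, 0, 1, 0)

rank = 4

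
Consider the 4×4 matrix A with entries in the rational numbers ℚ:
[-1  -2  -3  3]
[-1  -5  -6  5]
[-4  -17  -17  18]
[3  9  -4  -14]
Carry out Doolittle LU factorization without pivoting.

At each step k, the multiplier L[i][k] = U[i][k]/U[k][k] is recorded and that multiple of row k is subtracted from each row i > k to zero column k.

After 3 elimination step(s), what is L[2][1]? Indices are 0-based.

k=0: U[0][0]=-1
  eliminate (1,0): mult=1, new row 1: (0, -3, -3, 2); set L[1][0]=1
  eliminate (2,0): mult=4, new row 2: (0, -9, -5, 6); set L[2][0]=4
  eliminate (3,0): mult=-3, new row 3: (0, 3, -13, -5); set L[3][0]=-3
k=1: U[1][1]=-3
  eliminate (2,1): mult=3, new row 2: (0, 0, 4, 0); set L[2][1]=3
  eliminate (3,1): mult=-1, new row 3: (0, 0, -16, -3); set L[3][1]=-1
k=2: U[2][2]=4
  eliminate (3,2): mult=-4, new row 3: (0, 0, 0, -3); set L[3][2]=-4

L[2][1] = 3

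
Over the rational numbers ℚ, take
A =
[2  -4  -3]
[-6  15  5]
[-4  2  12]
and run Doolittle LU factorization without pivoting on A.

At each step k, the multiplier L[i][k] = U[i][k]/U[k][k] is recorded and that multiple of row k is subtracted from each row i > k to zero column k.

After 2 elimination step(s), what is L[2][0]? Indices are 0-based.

k=0: U[0][0]=2
  eliminate (1,0): mult=-3, new row 1: (0, 3, -4); set L[1][0]=-3
  eliminate (2,0): mult=-2, new row 2: (0, -6, 6); set L[2][0]=-2
k=1: U[1][1]=3
  eliminate (2,1): mult=-2, new row 2: (0, 0, -2); set L[2][1]=-2

L[2][0] = -2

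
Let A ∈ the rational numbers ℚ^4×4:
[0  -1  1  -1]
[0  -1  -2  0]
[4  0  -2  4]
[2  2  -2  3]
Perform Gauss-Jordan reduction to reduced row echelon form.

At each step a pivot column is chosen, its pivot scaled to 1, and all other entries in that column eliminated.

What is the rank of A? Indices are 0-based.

rank = 4

step 1: exchange rows 0,2
step 1: normalize row 0 (÷4) = (1, 0, -1/2, 1)
  row 3: subtract 2×row0 = (0, 2, -1, 1)
step 2: normalize row 1 (÷-1) = (0, 1, 2, 0)
  row 2: subtract -1×row1 = (0, 0, 3, -1)
  row 3: subtract 2×row1 = (0, 0, -5, 1)
step 3: normalize row 2 (÷3) = (0, 0, 1, -1/3)
  row 0: subtract -1/2×row2 = (1, 0, 0, 5/6)
  row 1: subtract 2×row2 = (0, 1, 0, 2/3)
  row 3: subtract -5×row2 = (0, 0, 0, -2/3)
step 4: normalize row 3 (÷-2/3) = (0, 0, 0, 1)
  row 0: subtract 5/6×row3 = (1, 0, 0, 0)
  row 1: subtract 2/3×row3 = (0, 1, 0, 0)
  row 2: subtract -1/3×row3 = (0, 0, 1, 0)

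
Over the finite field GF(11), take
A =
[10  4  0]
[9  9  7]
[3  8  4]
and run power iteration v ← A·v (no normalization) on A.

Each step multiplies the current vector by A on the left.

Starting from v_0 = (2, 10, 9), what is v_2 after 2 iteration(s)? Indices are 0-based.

v_2 = (8, 7, 1)

v_0 = (2, 10, 9).
v_1 = A·v_0 = (5, 6, 1).
v_2 = A·v_1 = (8, 7, 1).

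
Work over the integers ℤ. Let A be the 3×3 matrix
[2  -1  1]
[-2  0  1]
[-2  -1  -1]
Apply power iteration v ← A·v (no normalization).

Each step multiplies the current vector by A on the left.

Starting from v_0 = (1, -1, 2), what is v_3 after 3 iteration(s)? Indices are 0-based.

v_3 = (20, -21, 6)

v_0 = (1, -1, 2).
v_1 = A·v_0 = (5, 0, -3).
v_2 = A·v_1 = (7, -13, -7).
v_3 = A·v_2 = (20, -21, 6).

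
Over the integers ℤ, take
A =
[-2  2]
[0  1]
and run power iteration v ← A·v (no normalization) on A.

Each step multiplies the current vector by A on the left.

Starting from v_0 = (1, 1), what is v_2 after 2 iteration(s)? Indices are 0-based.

v_0 = (1, 1).
v_1 = A·v_0 = (0, 1).
v_2 = A·v_1 = (2, 1).

v_2 = (2, 1)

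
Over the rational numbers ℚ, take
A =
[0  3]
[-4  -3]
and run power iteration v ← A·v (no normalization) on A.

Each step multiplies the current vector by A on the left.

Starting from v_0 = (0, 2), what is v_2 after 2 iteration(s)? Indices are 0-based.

v_0 = (0, 2).
v_1 = A·v_0 = (6, -6).
v_2 = A·v_1 = (-18, -6).

v_2 = (-18, -6)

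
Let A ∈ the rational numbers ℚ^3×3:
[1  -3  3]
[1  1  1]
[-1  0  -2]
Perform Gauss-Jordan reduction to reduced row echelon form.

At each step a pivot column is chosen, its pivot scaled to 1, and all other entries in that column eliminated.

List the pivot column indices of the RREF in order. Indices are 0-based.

pivot(0,0)=1: scale R0 → (1, -3, 3)
  clear (1,0): R1 −= (1)R0 → (0, 4, -2)
  clear (2,0): R2 −= (-1)R0 → (0, -3, 1)
pivot(1,1)=4: scale R1 → (0, 1, -1/2)
  clear (0,1): R0 −= (-3)R1 → (1, 0, 3/2)
  clear (2,1): R2 −= (-3)R1 → (0, 0, -1/2)
pivot(2,2)=-1/2: scale R2 → (0, 0, 1)
  clear (0,2): R0 −= (3/2)R2 → (1, 0, 0)
  clear (1,2): R1 −= (-1/2)R2 → (0, 1, 0)

pivot columns: 0, 1, 2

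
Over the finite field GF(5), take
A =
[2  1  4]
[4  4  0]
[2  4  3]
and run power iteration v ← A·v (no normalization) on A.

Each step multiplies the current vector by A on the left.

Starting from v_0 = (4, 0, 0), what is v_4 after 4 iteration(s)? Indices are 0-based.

v_4 = (1, 0, 2)

v_0 = (4, 0, 0).
v_1 = A·v_0 = (3, 1, 3).
v_2 = A·v_1 = (4, 1, 4).
v_3 = A·v_2 = (0, 0, 4).
v_4 = A·v_3 = (1, 0, 2).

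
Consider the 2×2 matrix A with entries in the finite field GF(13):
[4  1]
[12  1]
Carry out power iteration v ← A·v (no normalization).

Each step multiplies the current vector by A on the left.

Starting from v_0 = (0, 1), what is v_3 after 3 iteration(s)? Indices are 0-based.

v_0 = (0, 1).
v_1 = A·v_0 = (1, 1).
v_2 = A·v_1 = (5, 0).
v_3 = A·v_2 = (7, 8).

v_3 = (7, 8)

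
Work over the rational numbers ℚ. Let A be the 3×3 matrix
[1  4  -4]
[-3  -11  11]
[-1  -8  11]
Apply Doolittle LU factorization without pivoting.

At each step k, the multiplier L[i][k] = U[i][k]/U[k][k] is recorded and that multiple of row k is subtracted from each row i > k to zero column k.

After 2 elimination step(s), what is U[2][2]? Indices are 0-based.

[col 0] pivot 1
  R1 -= -3*R0 → (0, 1, -1)  (L[1][0] := -3)
  R2 -= -1*R0 → (0, -4, 7)  (L[2][0] := -1)
[col 1] pivot 1
  R2 -= -4*R1 → (0, 0, 3)  (L[2][1] := -4)

U[2][2] = 3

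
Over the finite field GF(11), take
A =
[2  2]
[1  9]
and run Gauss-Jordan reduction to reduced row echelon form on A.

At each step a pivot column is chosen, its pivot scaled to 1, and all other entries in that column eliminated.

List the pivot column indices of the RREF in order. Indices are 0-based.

[1] R0 /= 2  ⇒  (1, 1)
     R1 -= 1·R0  ⇒  (0, 8)
[2] R1 /= 8  ⇒  (0, 1)
     R0 -= 1·R1  ⇒  (1, 0)

pivot columns: 0, 1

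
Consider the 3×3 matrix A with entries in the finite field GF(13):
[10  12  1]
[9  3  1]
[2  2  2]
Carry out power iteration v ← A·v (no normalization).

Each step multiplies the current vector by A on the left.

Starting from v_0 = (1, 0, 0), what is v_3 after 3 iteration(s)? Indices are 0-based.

v_0 = (1, 0, 0).
v_1 = A·v_0 = (10, 9, 2).
v_2 = A·v_1 = (2, 2, 3).
v_3 = A·v_2 = (8, 1, 1).

v_3 = (8, 1, 1)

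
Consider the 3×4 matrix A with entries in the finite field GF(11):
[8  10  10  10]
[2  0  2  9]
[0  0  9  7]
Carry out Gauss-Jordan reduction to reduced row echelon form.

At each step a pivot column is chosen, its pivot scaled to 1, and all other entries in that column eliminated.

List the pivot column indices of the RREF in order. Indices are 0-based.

step 1: normalize row 0 (÷8) = (1, 4, 4, 4)
  row 1: subtract 2×row0 = (0, 3, 5, 1)
step 2: normalize row 1 (÷3) = (0, 1, 9, 4)
  row 0: subtract 4×row1 = (1, 0, 1, 10)
step 3: normalize row 2 (÷9) = (0, 0, 1, 2)
  row 0: subtract 1×row2 = (1, 0, 0, 8)
  row 1: subtract 9×row2 = (0, 1, 0, 8)

pivot columns: 0, 1, 2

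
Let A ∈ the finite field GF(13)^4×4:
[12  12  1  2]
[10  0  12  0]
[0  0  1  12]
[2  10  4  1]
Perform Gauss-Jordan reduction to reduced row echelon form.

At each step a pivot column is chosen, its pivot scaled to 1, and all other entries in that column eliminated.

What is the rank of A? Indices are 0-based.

pivot(0,0)=12: scale R0 → (1, 1, 12, 11)
  clear (1,0): R1 −= (10)R0 → (0, 3, 9, 7)
  clear (3,0): R3 −= (2)R0 → (0, 8, 6, 5)
pivot(1,1)=3: scale R1 → (0, 1, 3, 11)
  clear (0,1): R0 −= (1)R1 → (1, 0, 9, 0)
  clear (3,1): R3 −= (8)R1 → (0, 0, 8, 8)
pivot(2,2)=1: scale R2 → (0, 0, 1, 12)
  clear (0,2): R0 −= (9)R2 → (1, 0, 0, 9)
  clear (1,2): R1 −= (3)R2 → (0, 1, 0, 1)
  clear (3,2): R3 −= (8)R2 → (0, 0, 0, 3)
pivot(3,3)=3: scale R3 → (0, 0, 0, 1)
  clear (0,3): R0 −= (9)R3 → (1, 0, 0, 0)
  clear (1,3): R1 −= (1)R3 → (0, 1, 0, 0)
  clear (2,3): R2 −= (12)R3 → (0, 0, 1, 0)

rank = 4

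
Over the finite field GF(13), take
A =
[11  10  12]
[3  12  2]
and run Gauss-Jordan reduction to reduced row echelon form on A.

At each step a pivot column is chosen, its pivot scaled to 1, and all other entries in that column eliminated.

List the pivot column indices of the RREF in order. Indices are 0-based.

pivot columns: 0, 1

step 1: normalize row 0 (÷11) = (1, 8, 7)
  row 1: subtract 3×row0 = (0, 1, 7)
step 2: normalize row 1 (÷1) = (0, 1, 7)
  row 0: subtract 8×row1 = (1, 0, 3)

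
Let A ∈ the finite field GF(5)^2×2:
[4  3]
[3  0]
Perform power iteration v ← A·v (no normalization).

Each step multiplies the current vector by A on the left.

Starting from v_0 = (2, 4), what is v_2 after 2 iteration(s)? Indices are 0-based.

v_0 = (2, 4).
v_1 = A·v_0 = (0, 1).
v_2 = A·v_1 = (3, 0).

v_2 = (3, 0)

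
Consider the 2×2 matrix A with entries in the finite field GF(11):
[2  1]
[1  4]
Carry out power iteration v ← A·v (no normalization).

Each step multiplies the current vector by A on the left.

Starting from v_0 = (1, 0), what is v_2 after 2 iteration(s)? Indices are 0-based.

v_0 = (1, 0).
v_1 = A·v_0 = (2, 1).
v_2 = A·v_1 = (5, 6).

v_2 = (5, 6)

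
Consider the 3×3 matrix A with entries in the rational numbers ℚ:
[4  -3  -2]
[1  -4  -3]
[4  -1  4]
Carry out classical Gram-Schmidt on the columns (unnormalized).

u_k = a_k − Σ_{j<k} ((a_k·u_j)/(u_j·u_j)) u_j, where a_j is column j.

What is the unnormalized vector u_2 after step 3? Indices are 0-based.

Step 1: u_0 = a_0 = (4, 1, 4).
Step 2: u_1 = a_1 − (-20/33)·u_0 = (-19/33, -112/33, 47/33).
Step 3: u_2 = a_2 − (5/33)·u_0 − (281/229)·u_1 = (-435/229, 232/229, 377/229).

u_2 = (-435/229, 232/229, 377/229)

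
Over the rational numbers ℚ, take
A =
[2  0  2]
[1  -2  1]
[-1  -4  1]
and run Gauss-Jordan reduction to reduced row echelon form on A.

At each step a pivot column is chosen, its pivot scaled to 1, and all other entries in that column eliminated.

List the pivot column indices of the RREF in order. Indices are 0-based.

pivot columns: 0, 1, 2

step 1: normalize row 0 (÷2) = (1, 0, 1)
  row 1: subtract 1×row0 = (0, -2, 0)
  row 2: subtract -1×row0 = (0, -4, 2)
step 2: normalize row 1 (÷-2) = (0, 1, 0)
  row 2: subtract -4×row1 = (0, 0, 2)
step 3: normalize row 2 (÷2) = (0, 0, 1)
  row 0: subtract 1×row2 = (1, 0, 0)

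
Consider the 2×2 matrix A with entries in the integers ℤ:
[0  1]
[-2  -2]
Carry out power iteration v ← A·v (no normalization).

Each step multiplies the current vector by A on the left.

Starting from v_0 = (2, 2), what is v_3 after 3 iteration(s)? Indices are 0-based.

v_3 = (12, -8)

v_0 = (2, 2).
v_1 = A·v_0 = (2, -8).
v_2 = A·v_1 = (-8, 12).
v_3 = A·v_2 = (12, -8).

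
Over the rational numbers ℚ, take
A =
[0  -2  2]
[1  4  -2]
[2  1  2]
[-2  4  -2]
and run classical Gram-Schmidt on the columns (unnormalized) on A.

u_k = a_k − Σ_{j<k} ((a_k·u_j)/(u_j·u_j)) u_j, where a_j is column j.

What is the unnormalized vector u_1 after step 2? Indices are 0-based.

Step 1: u_0 = a_0 = (0, 1, 2, -2).
Step 2: u_1 = a_1 − (-2/9)·u_0 = (-2, 38/9, 13/9, 32/9).

u_1 = (-2, 38/9, 13/9, 32/9)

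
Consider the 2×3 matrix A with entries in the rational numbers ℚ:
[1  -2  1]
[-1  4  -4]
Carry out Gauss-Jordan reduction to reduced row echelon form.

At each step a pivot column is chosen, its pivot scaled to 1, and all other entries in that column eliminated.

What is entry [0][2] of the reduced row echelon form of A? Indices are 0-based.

M[0][2] = -2

[1] R0 /= 1  ⇒  (1, -2, 1)
     R1 -= -1·R0  ⇒  (0, 2, -3)
[2] R1 /= 2  ⇒  (0, 1, -3/2)
     R0 -= -2·R1  ⇒  (1, 0, -2)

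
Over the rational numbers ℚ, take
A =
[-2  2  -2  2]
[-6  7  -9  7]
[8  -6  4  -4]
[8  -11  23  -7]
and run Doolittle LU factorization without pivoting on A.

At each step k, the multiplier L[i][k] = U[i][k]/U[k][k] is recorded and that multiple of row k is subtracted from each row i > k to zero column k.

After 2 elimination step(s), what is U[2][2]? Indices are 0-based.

U[2][2] = 2

[col 0] pivot -2
  R1 -= 3*R0 → (0, 1, -3, 1)  (L[1][0] := 3)
  R2 -= -4*R0 → (0, 2, -4, 4)  (L[2][0] := -4)
  R3 -= -4*R0 → (0, -3, 15, 1)  (L[3][0] := -4)
[col 1] pivot 1
  R2 -= 2*R1 → (0, 0, 2, 2)  (L[2][1] := 2)
  R3 -= -3*R1 → (0, 0, 6, 4)  (L[3][1] := -3)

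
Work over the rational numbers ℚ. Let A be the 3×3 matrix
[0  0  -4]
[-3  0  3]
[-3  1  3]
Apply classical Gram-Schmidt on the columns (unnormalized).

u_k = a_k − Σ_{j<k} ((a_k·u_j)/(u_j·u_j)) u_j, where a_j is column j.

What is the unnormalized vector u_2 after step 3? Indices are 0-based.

Step 1: u_0 = a_0 = (0, -3, -3).
Step 2: u_1 = a_1 − (-1/6)·u_0 = (0, -1/2, 1/2).
Step 3: u_2 = a_2 − (-1)·u_0 − (0)·u_1 = (-4, 0, 0).

u_2 = (-4, 0, 0)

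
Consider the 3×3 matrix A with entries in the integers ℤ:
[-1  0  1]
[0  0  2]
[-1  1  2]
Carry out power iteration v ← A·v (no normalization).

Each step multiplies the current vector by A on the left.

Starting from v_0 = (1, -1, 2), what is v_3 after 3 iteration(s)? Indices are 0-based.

v_3 = (6, 14, 17)

v_0 = (1, -1, 2).
v_1 = A·v_0 = (1, 4, 2).
v_2 = A·v_1 = (1, 4, 7).
v_3 = A·v_2 = (6, 14, 17).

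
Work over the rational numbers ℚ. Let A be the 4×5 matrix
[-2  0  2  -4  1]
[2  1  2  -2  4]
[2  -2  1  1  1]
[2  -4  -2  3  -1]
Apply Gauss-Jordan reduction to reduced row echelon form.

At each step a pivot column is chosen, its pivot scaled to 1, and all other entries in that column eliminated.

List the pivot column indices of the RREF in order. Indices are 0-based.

[1] R0 /= -2  ⇒  (1, 0, -1, 2, -1/2)
     R1 -= 2·R0  ⇒  (0, 1, 4, -6, 5)
     R2 -= 2·R0  ⇒  (0, -2, 3, -3, 2)
     R3 -= 2·R0  ⇒  (0, -4, 0, -1, 0)
[2] R1 /= 1  ⇒  (0, 1, 4, -6, 5)
     R2 -= -2·R1  ⇒  (0, 0, 11, -15, 12)
     R3 -= -4·R1  ⇒  (0, 0, 16, -25, 20)
[3] R2 /= 11  ⇒  (0, 0, 1, -15/11, 12/11)
     R0 -= -1·R2  ⇒  (1, 0, 0, 7/11, 13/22)
     R1 -= 4·R2  ⇒  (0, 1, 0, -6/11, 7/11)
     R3 -= 16·R2  ⇒  (0, 0, 0, -35/11, 28/11)
[4] R3 /= -35/11  ⇒  (0, 0, 0, 1, -4/5)
     R0 -= 7/11·R3  ⇒  (1, 0, 0, 0, 11/10)
     R1 -= -6/11·R3  ⇒  (0, 1, 0, 0, 1/5)
     R2 -= -15/11·R3  ⇒  (0, 0, 1, 0, 0)

pivot columns: 0, 1, 2, 3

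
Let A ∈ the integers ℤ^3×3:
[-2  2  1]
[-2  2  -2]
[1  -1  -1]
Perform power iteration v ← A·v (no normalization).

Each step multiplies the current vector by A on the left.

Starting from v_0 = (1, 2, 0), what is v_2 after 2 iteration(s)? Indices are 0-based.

v_2 = (-1, 2, 1)

v_0 = (1, 2, 0).
v_1 = A·v_0 = (2, 2, -1).
v_2 = A·v_1 = (-1, 2, 1).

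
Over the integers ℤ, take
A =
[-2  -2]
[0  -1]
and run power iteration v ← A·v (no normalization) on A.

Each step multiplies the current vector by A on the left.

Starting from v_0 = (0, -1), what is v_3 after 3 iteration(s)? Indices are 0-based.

v_0 = (0, -1).
v_1 = A·v_0 = (2, 1).
v_2 = A·v_1 = (-6, -1).
v_3 = A·v_2 = (14, 1).

v_3 = (14, 1)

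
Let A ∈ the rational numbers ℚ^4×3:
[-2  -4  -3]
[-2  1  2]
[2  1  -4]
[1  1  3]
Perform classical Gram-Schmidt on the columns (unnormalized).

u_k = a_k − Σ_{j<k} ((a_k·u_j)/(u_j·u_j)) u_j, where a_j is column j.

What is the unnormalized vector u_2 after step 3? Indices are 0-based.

u_2 = (-31/83, -106/83, -256/83, 238/83)

Step 1: u_0 = a_0 = (-2, -2, 2, 1).
Step 2: u_1 = a_1 − (9/13)·u_0 = (-34/13, 31/13, -5/13, 4/13).
Step 3: u_2 = a_2 − (-3/13)·u_0 − (98/83)·u_1 = (-31/83, -106/83, -256/83, 238/83).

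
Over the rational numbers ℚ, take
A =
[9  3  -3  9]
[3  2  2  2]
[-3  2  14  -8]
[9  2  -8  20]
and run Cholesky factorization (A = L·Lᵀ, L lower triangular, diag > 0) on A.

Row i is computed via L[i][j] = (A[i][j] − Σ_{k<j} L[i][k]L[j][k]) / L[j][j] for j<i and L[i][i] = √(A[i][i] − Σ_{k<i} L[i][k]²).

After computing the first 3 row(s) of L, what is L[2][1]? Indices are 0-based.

L[2][1] = 3

Step 1: L[0][0] = √(9) = 3.
  L[1][0] = (3) / L[0][0] = 1.
Step 2: L[1][1] = √(1) = 1.
  L[2][0] = (-3) / L[0][0] = -1.
  L[2][1] = (3) / L[1][1] = 3.
Step 3: L[2][2] = √(4) = 2.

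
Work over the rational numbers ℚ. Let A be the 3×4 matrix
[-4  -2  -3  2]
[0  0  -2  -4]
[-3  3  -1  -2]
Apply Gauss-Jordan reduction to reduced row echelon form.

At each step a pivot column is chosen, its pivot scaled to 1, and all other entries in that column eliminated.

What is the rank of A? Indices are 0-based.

pivot(0,0)=-4: scale R0 → (1, 1/2, 3/4, -1/2)
  clear (2,0): R2 −= (-3)R0 → (0, 9/2, 5/4, -7/2)
pivot(1,1): swap R1↔R2
pivot(1,1)=9/2: scale R1 → (0, 1, 5/18, -7/9)
  clear (0,1): R0 −= (1/2)R1 → (1, 0, 11/18, -1/9)
pivot(2,2)=-2: scale R2 → (0, 0, 1, 2)
  clear (0,2): R0 −= (11/18)R2 → (1, 0, 0, -4/3)
  clear (1,2): R1 −= (5/18)R2 → (0, 1, 0, -4/3)

rank = 3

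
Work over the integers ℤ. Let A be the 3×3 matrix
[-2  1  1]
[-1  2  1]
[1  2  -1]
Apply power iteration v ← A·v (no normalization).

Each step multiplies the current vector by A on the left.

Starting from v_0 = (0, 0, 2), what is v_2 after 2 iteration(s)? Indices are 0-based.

v_2 = (-4, 0, 8)

v_0 = (0, 0, 2).
v_1 = A·v_0 = (2, 2, -2).
v_2 = A·v_1 = (-4, 0, 8).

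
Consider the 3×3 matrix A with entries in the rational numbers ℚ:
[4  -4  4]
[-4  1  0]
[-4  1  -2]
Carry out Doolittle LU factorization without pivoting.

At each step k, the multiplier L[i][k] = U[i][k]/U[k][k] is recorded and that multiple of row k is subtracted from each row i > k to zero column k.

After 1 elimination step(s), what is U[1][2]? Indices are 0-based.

U[1][2] = 4

Step 1: pivot at (0,0) is 4.
  row1 ← row1 − (-1)·row0  ⇒  L[1][0]=-1, U row1=(0, -3, 4)
  row2 ← row2 − (-1)·row0  ⇒  L[2][0]=-1, U row2=(0, -3, 2)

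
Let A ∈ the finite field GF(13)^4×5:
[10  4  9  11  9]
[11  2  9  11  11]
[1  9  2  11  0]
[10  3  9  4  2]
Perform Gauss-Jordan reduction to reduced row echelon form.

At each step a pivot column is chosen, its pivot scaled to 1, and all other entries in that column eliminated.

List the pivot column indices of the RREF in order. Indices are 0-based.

pivot columns: 0, 1, 2, 3

[1] R0 /= 10  ⇒  (1, 3, 10, 5, 10)
     R1 -= 11·R0  ⇒  (0, 8, 3, 8, 5)
     R2 -= 1·R0  ⇒  (0, 6, 5, 6, 3)
     R3 -= 10·R0  ⇒  (0, 12, 0, 6, 6)
[2] R1 /= 8  ⇒  (0, 1, 2, 1, 12)
     R0 -= 3·R1  ⇒  (1, 0, 4, 2, 0)
     R2 -= 6·R1  ⇒  (0, 0, 6, 0, 9)
     R3 -= 12·R1  ⇒  (0, 0, 2, 7, 5)
[3] R2 /= 6  ⇒  (0, 0, 1, 0, 8)
     R0 -= 4·R2  ⇒  (1, 0, 0, 2, 7)
     R1 -= 2·R2  ⇒  (0, 1, 0, 1, 9)
     R3 -= 2·R2  ⇒  (0, 0, 0, 7, 2)
[4] R3 /= 7  ⇒  (0, 0, 0, 1, 4)
     R0 -= 2·R3  ⇒  (1, 0, 0, 0, 12)
     R1 -= 1·R3  ⇒  (0, 1, 0, 0, 5)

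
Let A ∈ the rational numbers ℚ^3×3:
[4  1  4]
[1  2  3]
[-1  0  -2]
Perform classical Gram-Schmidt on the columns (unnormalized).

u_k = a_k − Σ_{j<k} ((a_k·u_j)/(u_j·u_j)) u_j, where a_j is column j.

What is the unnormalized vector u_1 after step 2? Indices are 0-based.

u_1 = (-1/3, 5/3, 1/3)

Step 1: u_0 = a_0 = (4, 1, -1).
Step 2: u_1 = a_1 − (1/3)·u_0 = (-1/3, 5/3, 1/3).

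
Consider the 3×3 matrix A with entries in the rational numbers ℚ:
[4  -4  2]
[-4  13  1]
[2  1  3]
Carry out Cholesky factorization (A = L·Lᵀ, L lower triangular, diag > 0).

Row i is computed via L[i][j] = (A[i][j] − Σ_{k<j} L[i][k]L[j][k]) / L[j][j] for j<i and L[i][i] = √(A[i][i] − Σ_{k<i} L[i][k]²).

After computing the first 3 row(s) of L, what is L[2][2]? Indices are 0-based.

L[2][2] = 1

Step 1: L[0][0] = √(4) = 2.
  L[1][0] = (-4) / L[0][0] = -2.
Step 2: L[1][1] = √(9) = 3.
  L[2][0] = (2) / L[0][0] = 1.
  L[2][1] = (3) / L[1][1] = 1.
Step 3: L[2][2] = √(1) = 1.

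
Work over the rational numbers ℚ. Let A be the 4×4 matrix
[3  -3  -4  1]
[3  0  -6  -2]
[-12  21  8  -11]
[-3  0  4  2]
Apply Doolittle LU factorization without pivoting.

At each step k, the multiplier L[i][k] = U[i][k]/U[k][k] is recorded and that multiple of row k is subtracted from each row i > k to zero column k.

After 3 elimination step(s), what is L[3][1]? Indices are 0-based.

L[3][1] = -1

[col 0] pivot 3
  R1 -= 1*R0 → (0, 3, -2, -3)  (L[1][0] := 1)
  R2 -= -4*R0 → (0, 9, -8, -7)  (L[2][0] := -4)
  R3 -= -1*R0 → (0, -3, 0, 3)  (L[3][0] := -1)
[col 1] pivot 3
  R2 -= 3*R1 → (0, 0, -2, 2)  (L[2][1] := 3)
  R3 -= -1*R1 → (0, 0, -2, 0)  (L[3][1] := -1)
[col 2] pivot -2
  R3 -= 1*R2 → (0, 0, 0, -2)  (L[3][2] := 1)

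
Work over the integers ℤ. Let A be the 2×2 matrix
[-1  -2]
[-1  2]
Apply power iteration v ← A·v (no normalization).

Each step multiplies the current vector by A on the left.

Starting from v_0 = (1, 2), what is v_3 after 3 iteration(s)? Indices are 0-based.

v_3 = (-21, 23)

v_0 = (1, 2).
v_1 = A·v_0 = (-5, 3).
v_2 = A·v_1 = (-1, 11).
v_3 = A·v_2 = (-21, 23).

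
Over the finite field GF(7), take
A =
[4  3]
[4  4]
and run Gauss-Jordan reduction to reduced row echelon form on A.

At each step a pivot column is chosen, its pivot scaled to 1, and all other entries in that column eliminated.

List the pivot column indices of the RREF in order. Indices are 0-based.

pivot columns: 0, 1

pivot(0,0)=4: scale R0 → (1, 6)
  clear (1,0): R1 −= (4)R0 → (0, 1)
pivot(1,1)=1: scale R1 → (0, 1)
  clear (0,1): R0 −= (6)R1 → (1, 0)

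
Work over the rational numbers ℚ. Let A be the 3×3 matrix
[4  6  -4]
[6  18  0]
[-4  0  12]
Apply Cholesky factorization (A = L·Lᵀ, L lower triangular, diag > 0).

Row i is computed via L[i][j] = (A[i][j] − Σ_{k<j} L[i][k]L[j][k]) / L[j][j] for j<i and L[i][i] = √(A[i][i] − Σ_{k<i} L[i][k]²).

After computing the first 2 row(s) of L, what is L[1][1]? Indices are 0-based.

Step 1: L[0][0] = √(4) = 2.
  L[1][0] = (6) / L[0][0] = 3.
Step 2: L[1][1] = √(9) = 3.

L[1][1] = 3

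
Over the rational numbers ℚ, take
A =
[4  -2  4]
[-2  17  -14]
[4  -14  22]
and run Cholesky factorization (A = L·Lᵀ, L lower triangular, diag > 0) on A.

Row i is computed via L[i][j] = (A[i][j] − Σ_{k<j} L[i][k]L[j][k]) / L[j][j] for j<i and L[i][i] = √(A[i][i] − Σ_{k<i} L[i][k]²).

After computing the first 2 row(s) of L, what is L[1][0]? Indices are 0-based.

Step 1: L[0][0] = √(4) = 2.
  L[1][0] = (-2) / L[0][0] = -1.
Step 2: L[1][1] = √(16) = 4.

L[1][0] = -1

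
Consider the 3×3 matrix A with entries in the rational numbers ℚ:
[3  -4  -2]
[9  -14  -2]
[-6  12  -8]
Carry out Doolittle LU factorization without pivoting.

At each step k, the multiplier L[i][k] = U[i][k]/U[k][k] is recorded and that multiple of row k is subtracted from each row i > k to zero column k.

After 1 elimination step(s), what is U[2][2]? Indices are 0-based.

[col 0] pivot 3
  R1 -= 3*R0 → (0, -2, 4)  (L[1][0] := 3)
  R2 -= -2*R0 → (0, 4, -12)  (L[2][0] := -2)

U[2][2] = -12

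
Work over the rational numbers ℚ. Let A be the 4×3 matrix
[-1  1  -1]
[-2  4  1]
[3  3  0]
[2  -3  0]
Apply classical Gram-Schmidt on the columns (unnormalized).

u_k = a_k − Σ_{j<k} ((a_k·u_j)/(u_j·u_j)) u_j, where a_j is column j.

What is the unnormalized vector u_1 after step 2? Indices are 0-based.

Step 1: u_0 = a_0 = (-1, -2, 3, 2).
Step 2: u_1 = a_1 − (-1/3)·u_0 = (2/3, 10/3, 4, -7/3).

u_1 = (2/3, 10/3, 4, -7/3)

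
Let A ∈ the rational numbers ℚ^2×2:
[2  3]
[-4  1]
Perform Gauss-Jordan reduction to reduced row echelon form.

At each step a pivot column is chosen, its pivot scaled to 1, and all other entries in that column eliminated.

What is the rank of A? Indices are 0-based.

rank = 2

pivot(0,0)=2: scale R0 → (1, 3/2)
  clear (1,0): R1 −= (-4)R0 → (0, 7)
pivot(1,1)=7: scale R1 → (0, 1)
  clear (0,1): R0 −= (3/2)R1 → (1, 0)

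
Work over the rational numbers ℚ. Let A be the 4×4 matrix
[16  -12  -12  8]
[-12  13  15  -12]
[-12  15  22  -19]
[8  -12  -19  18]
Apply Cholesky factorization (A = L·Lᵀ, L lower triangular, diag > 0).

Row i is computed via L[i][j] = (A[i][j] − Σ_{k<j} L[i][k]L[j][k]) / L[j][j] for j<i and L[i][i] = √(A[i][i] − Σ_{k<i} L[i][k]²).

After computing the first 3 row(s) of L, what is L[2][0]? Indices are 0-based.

Step 1: L[0][0] = √(16) = 4.
  L[1][0] = (-12) / L[0][0] = -3.
Step 2: L[1][1] = √(4) = 2.
  L[2][0] = (-12) / L[0][0] = -3.
  L[2][1] = (6) / L[1][1] = 3.
Step 3: L[2][2] = √(4) = 2.

L[2][0] = -3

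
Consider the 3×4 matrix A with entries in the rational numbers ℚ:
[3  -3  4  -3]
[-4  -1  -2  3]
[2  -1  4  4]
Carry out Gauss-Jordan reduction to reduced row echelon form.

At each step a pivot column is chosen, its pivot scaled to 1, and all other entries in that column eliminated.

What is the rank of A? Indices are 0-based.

[1] R0 /= 3  ⇒  (1, -1, 4/3, -1)
     R1 -= -4·R0  ⇒  (0, -5, 10/3, -1)
     R2 -= 2·R0  ⇒  (0, 1, 4/3, 6)
[2] R1 /= -5  ⇒  (0, 1, -2/3, 1/5)
     R0 -= -1·R1  ⇒  (1, 0, 2/3, -4/5)
     R2 -= 1·R1  ⇒  (0, 0, 2, 29/5)
[3] R2 /= 2  ⇒  (0, 0, 1, 29/10)
     R0 -= 2/3·R2  ⇒  (1, 0, 0, -41/15)
     R1 -= -2/3·R2  ⇒  (0, 1, 0, 32/15)

rank = 3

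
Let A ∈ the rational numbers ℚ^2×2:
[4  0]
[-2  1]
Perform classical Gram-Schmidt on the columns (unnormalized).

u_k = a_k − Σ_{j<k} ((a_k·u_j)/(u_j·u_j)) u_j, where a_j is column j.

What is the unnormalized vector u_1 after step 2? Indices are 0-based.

u_1 = (2/5, 4/5)

Step 1: u_0 = a_0 = (4, -2).
Step 2: u_1 = a_1 − (-1/10)·u_0 = (2/5, 4/5).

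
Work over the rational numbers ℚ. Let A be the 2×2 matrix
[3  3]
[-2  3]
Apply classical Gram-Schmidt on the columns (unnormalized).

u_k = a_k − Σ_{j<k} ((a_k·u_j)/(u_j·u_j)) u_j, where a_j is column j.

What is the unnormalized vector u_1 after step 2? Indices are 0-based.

u_1 = (30/13, 45/13)

Step 1: u_0 = a_0 = (3, -2).
Step 2: u_1 = a_1 − (3/13)·u_0 = (30/13, 45/13).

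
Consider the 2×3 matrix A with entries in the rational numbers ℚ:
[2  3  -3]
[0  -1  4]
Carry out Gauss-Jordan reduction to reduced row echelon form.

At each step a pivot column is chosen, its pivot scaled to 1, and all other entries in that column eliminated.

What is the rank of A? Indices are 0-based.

rank = 2

[1] R0 /= 2  ⇒  (1, 3/2, -3/2)
[2] R1 /= -1  ⇒  (0, 1, -4)
     R0 -= 3/2·R1  ⇒  (1, 0, 9/2)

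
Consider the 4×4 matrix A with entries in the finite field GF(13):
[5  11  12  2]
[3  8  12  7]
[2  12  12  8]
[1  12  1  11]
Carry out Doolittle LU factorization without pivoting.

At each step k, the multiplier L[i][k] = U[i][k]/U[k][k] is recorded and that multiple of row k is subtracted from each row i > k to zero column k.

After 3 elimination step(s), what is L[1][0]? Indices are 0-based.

Step 1: pivot at (0,0) is 5.
  row1 ← row1 − (11)·row0  ⇒  L[1][0]=11, U row1=(0, 4, 10, 11)
  row2 ← row2 − (3)·row0  ⇒  L[2][0]=3, U row2=(0, 5, 2, 2)
  row3 ← row3 − (8)·row0  ⇒  L[3][0]=8, U row3=(0, 2, 9, 8)
Step 2: pivot at (1,1) is 4.
  row2 ← row2 − (11)·row1  ⇒  L[2][1]=11, U row2=(0, 0, 9, 11)
  row3 ← row3 − (7)·row1  ⇒  L[3][1]=7, U row3=(0, 0, 4, 9)
Step 3: pivot at (2,2) is 9.
  row3 ← row3 − (12)·row2  ⇒  L[3][2]=12, U row3=(0, 0, 0, 7)

L[1][0] = 11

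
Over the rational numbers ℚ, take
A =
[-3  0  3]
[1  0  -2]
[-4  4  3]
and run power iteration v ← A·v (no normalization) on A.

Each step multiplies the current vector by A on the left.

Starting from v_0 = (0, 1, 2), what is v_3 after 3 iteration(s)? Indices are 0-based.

v_3 = (-66, 32, -134)

v_0 = (0, 1, 2).
v_1 = A·v_0 = (6, -4, 10).
v_2 = A·v_1 = (12, -14, -10).
v_3 = A·v_2 = (-66, 32, -134).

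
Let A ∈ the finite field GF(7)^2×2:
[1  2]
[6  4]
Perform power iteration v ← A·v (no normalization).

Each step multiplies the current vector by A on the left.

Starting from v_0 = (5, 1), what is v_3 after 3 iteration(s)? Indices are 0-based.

v_3 = (4, 0)

v_0 = (5, 1).
v_1 = A·v_0 = (0, 6).
v_2 = A·v_1 = (5, 3).
v_3 = A·v_2 = (4, 0).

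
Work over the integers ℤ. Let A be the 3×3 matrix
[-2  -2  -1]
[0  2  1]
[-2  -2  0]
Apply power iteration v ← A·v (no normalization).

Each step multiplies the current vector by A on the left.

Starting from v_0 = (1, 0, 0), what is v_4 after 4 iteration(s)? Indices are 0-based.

v_0 = (1, 0, 0).
v_1 = A·v_0 = (-2, 0, -2).
v_2 = A·v_1 = (6, -2, 4).
v_3 = A·v_2 = (-12, 0, -8).
v_4 = A·v_3 = (32, -8, 24).

v_4 = (32, -8, 24)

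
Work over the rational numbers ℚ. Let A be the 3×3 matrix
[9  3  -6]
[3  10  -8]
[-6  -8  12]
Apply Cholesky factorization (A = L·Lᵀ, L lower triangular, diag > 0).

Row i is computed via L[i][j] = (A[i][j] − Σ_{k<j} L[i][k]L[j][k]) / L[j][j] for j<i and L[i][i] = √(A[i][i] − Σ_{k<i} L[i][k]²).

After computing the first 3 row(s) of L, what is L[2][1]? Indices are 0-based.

L[2][1] = -2

Step 1: L[0][0] = √(9) = 3.
  L[1][0] = (3) / L[0][0] = 1.
Step 2: L[1][1] = √(9) = 3.
  L[2][0] = (-6) / L[0][0] = -2.
  L[2][1] = (-6) / L[1][1] = -2.
Step 3: L[2][2] = √(4) = 2.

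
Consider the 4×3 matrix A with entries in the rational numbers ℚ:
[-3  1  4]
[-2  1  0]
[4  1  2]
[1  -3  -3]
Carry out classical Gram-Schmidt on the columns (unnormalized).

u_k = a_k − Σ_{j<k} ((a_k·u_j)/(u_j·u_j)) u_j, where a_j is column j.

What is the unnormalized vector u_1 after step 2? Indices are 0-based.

u_1 = (3/5, 11/15, 23/15, -43/15)

Step 1: u_0 = a_0 = (-3, -2, 4, 1).
Step 2: u_1 = a_1 − (-2/15)·u_0 = (3/5, 11/15, 23/15, -43/15).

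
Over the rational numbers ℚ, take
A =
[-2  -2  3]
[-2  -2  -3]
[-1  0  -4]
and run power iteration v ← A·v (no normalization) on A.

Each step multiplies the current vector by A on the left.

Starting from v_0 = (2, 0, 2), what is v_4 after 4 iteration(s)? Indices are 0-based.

v_4 = (-158, 670, 502)

v_0 = (2, 0, 2).
v_1 = A·v_0 = (2, -10, -10).
v_2 = A·v_1 = (-14, 46, 38).
v_3 = A·v_2 = (50, -178, -138).
v_4 = A·v_3 = (-158, 670, 502).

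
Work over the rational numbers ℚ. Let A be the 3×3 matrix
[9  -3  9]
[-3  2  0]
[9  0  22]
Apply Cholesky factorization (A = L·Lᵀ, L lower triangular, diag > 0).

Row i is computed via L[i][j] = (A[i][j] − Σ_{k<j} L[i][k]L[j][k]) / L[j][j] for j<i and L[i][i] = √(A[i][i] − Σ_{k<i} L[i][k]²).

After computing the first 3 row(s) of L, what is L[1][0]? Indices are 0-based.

Step 1: L[0][0] = √(9) = 3.
  L[1][0] = (-3) / L[0][0] = -1.
Step 2: L[1][1] = √(1) = 1.
  L[2][0] = (9) / L[0][0] = 3.
  L[2][1] = (3) / L[1][1] = 3.
Step 3: L[2][2] = √(4) = 2.

L[1][0] = -1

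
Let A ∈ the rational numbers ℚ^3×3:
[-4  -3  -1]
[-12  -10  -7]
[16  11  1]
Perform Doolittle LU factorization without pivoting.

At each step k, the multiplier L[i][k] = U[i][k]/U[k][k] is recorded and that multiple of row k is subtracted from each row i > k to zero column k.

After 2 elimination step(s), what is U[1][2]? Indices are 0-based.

U[1][2] = -4

k=0: U[0][0]=-4
  eliminate (1,0): mult=3, new row 1: (0, -1, -4); set L[1][0]=3
  eliminate (2,0): mult=-4, new row 2: (0, -1, -3); set L[2][0]=-4
k=1: U[1][1]=-1
  eliminate (2,1): mult=1, new row 2: (0, 0, 1); set L[2][1]=1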